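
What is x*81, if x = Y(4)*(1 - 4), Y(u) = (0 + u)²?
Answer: -3888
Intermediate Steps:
Y(u) = u²
x = -48 (x = 4²*(1 - 4) = 16*(-3) = -48)
x*81 = -48*81 = -3888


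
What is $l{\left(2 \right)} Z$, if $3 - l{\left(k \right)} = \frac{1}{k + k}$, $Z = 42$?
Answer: $\frac{231}{2} \approx 115.5$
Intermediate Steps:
$l{\left(k \right)} = 3 - \frac{1}{2 k}$ ($l{\left(k \right)} = 3 - \frac{1}{k + k} = 3 - \frac{1}{2 k}$)
$l{\left(2 \right)} Z = \left(3 - \frac{1}{2 \cdot 2}\right) 42 = \left(3 - \frac{1}{4}\right) 42 = \frac{11}{4} \cdot 42 = \frac{231}{2}$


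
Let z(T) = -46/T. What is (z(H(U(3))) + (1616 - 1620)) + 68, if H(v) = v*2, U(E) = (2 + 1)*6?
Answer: 1129/18 ≈ 62.722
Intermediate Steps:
U(E) = 18 (U(E) = 3*6 = 18)
H(v) = 2*v
(z(H(U(3))) + (1616 - 1620)) + 68 = (-46/(2*18) + (1616 - 1620)) + 68 = (-46/36 - 4) + 68 = (-46*1/36 - 4) + 68 = (-23/18 - 4) + 68 = -95/18 + 68 = 1129/18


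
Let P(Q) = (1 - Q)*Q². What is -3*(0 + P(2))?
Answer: 12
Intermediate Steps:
P(Q) = Q²*(1 - Q)
-3*(0 + P(2)) = -3*(0 + 2²*(1 - 1*2)) = -3*(0 + 4*(1 - 2)) = -3*(0 + 4*(-1)) = -3*(0 - 4) = -3*(-4) = 12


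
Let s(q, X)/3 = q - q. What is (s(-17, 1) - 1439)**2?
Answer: 2070721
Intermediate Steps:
s(q, X) = 0 (s(q, X) = 3*(q - q) = 3*0 = 0)
(s(-17, 1) - 1439)**2 = (0 - 1439)**2 = (-1439)**2 = 2070721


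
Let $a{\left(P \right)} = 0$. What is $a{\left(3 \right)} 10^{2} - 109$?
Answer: $-109$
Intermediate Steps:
$a{\left(3 \right)} 10^{2} - 109 = 0 \cdot 10^{2} - 109 = 0 \cdot 100 - 109 = 0 - 109 = -109$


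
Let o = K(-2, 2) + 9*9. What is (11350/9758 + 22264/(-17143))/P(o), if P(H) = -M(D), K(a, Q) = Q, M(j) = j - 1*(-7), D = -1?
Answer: 231419/10241718 ≈ 0.022596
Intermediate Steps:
M(j) = 7 + j (M(j) = j + 7 = 7 + j)
o = 83 (o = 2 + 9*9 = 2 + 81 = 83)
P(H) = -6 (P(H) = -(7 - 1) = -1*6 = -6)
(11350/9758 + 22264/(-17143))/P(o) = (11350/9758 + 22264/(-17143))/(-6) = (11350*(1/9758) + 22264*(-1/17143))*(-⅙) = (5675/4879 - 22264/17143)*(-⅙) = -231419/1706953*(-⅙) = 231419/10241718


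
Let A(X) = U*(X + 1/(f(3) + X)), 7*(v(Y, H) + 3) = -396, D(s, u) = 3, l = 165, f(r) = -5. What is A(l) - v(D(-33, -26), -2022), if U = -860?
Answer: -7943365/56 ≈ -1.4185e+5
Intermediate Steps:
v(Y, H) = -417/7 (v(Y, H) = -3 + (⅐)*(-396) = -3 - 396/7 = -417/7)
A(X) = -860*X - 860/(-5 + X) (A(X) = -860*(X + 1/(-5 + X)) = -860*X - 860/(-5 + X))
A(l) - v(D(-33, -26), -2022) = 860*(-1 - 1*165² + 5*165)/(-5 + 165) - 1*(-417/7) = 860*(-1 - 1*27225 + 825)/160 + 417/7 = 860*(1/160)*(-1 - 27225 + 825) + 417/7 = 860*(1/160)*(-26401) + 417/7 = -1135243/8 + 417/7 = -7943365/56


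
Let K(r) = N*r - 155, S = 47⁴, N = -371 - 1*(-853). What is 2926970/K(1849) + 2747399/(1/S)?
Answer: 11945974358586638267/891063 ≈ 1.3406e+13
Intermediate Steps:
N = 482 (N = -371 + 853 = 482)
S = 4879681
K(r) = -155 + 482*r (K(r) = 482*r - 155 = -155 + 482*r)
2926970/K(1849) + 2747399/(1/S) = 2926970/(-155 + 482*1849) + 2747399/(1/4879681) = 2926970/(-155 + 891218) + 2747399/(1/4879681) = 2926970/891063 + 2747399*4879681 = 2926970*(1/891063) + 13406430699719 = 2926970/891063 + 13406430699719 = 11945974358586638267/891063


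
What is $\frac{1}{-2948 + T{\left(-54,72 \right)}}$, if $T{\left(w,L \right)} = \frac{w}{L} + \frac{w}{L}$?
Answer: $- \frac{2}{5899} \approx -0.00033904$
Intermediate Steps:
$T{\left(w,L \right)} = \frac{2 w}{L}$
$\frac{1}{-2948 + T{\left(-54,72 \right)}} = \frac{1}{-2948 + 2 \left(-54\right) \frac{1}{72}} = \frac{1}{-2948 - \frac{3}{2}} = \frac{1}{- \frac{5899}{2}} = - \frac{2}{5899}$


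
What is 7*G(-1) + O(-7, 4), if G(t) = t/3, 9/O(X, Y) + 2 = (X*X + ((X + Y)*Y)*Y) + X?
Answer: -83/24 ≈ -3.4583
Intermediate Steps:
O(X, Y) = 9/(-2 + X + X² + Y²*(X + Y)) (O(X, Y) = 9/(-2 + ((X*X + ((X + Y)*Y)*Y) + X)) = 9/(-2 + ((X² + (Y*(X + Y))*Y) + X)) = 9/(-2 + ((X² + Y²*(X + Y)) + X)) = 9/(-2 + (X + X² + Y²*(X + Y))) = 9/(-2 + X + X² + Y²*(X + Y)))
G(t) = t/3 (G(t) = t*(⅓) = t/3)
7*G(-1) + O(-7, 4) = 7*((⅓)*(-1)) + 9/(-2 - 7 + (-7)² + 4³ - 7*4²) = 7*(-⅓) + 9/(-2 - 7 + 49 + 64 - 7*16) = -7/3 + 9/(-2 - 7 + 49 + 64 - 112) = -7/3 + 9/(-8) = -7/3 + 9*(-⅛) = -7/3 - 9/8 = -83/24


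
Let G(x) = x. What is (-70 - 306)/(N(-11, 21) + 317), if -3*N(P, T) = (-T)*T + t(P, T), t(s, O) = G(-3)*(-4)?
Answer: -94/115 ≈ -0.81739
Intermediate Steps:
t(s, O) = 12 (t(s, O) = -3*(-4) = 12)
N(P, T) = -4 + T²/3 (N(P, T) = -((-T)*T + 12)/3 = -(-T² + 12)/3 = -(12 - T²)/3 = -4 + T²/3)
(-70 - 306)/(N(-11, 21) + 317) = (-70 - 306)/((-4 + (⅓)*21²) + 317) = -376/((-4 + (⅓)*441) + 317) = -376/((-4 + 147) + 317) = -376/(143 + 317) = -376/460 = -376*1/460 = -94/115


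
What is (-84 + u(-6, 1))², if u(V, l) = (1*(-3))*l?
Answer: 7569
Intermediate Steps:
u(V, l) = -3*l
(-84 + u(-6, 1))² = (-84 - 3*1)² = (-84 - 3)² = (-87)² = 7569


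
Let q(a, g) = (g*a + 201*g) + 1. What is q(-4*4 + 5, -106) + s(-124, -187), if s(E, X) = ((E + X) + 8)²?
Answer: 71670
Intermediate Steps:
s(E, X) = (8 + E + X)²
q(a, g) = 1 + 201*g + a*g (q(a, g) = (a*g + 201*g) + 1 = (201*g + a*g) + 1 = 1 + 201*g + a*g)
q(-4*4 + 5, -106) + s(-124, -187) = (1 + 201*(-106) + (-4*4 + 5)*(-106)) + (8 - 124 - 187)² = (1 - 21306 + (-16 + 5)*(-106)) + (-303)² = (1 - 21306 - 11*(-106)) + 91809 = (1 - 21306 + 1166) + 91809 = -20139 + 91809 = 71670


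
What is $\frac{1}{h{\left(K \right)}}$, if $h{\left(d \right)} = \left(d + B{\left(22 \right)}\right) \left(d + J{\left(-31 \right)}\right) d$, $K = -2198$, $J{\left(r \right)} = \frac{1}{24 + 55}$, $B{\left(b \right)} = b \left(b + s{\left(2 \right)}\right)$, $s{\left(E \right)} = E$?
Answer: $- \frac{79}{637377073060} \approx -1.2395 \cdot 10^{-10}$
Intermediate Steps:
$B{\left(b \right)} = b \left(2 + b\right)$ ($B{\left(b \right)} = b \left(b + 2\right) = b \left(2 + b\right)$)
$J{\left(r \right)} = \frac{1}{79}$
$h{\left(d \right)} = d \left(528 + d\right) \left(\frac{1}{79} + d\right)$ ($h{\left(d \right)} = \left(d + 22 \left(2 + 22\right)\right) \left(d + \frac{1}{79}\right) d = \left(d + 22 \cdot 24\right) \left(\frac{1}{79} + d\right) d = \left(d + 528\right) \left(\frac{1}{79} + d\right) d = \left(528 + d\right) \left(\frac{1}{79} + d\right) d = d \left(528 + d\right) \left(\frac{1}{79} + d\right)$)
$\frac{1}{h{\left(K \right)}} = \frac{1}{\frac{1}{79} \left(-2198\right) \left(528 + 79 \left(-2198\right)^{2} + 41713 \left(-2198\right)\right)} = \frac{1}{\frac{1}{79} \left(-2198\right) \left(528 + 79 \cdot 4831204 - 91685174\right)} = \frac{1}{\frac{1}{79} \left(-2198\right) \left(528 + 381665116 - 91685174\right)} = \frac{1}{\frac{1}{79} \left(-2198\right) 289980470} = \frac{1}{- \frac{637377073060}{79}} = - \frac{79}{637377073060}$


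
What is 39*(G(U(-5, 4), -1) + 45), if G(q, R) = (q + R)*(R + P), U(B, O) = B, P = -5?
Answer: 3159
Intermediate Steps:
G(q, R) = (-5 + R)*(R + q) (G(q, R) = (q + R)*(R - 5) = (R + q)*(-5 + R) = (-5 + R)*(R + q))
39*(G(U(-5, 4), -1) + 45) = 39*(((-1)² - 5*(-1) - 5*(-5) - 1*(-5)) + 45) = 39*((1 + 5 + 25 + 5) + 45) = 39*(36 + 45) = 39*81 = 3159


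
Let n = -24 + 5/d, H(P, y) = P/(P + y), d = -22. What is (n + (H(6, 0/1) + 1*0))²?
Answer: 261121/484 ≈ 539.51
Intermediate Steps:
n = -533/22 (n = -24 + 5/(-22) = -24 + 5*(-1/22) = -24 - 5/22 = -533/22 ≈ -24.227)
(n + (H(6, 0/1) + 1*0))² = (-533/22 + (6/(6 + 0/1) + 1*0))² = (-533/22 + (6/(6 + 0*1) + 0))² = (-533/22 + (6/(6 + 0) + 0))² = (-533/22 + (6/6 + 0))² = (-533/22 + (6*(⅙) + 0))² = (-533/22 + (1 + 0))² = (-533/22 + 1)² = (-511/22)² = 261121/484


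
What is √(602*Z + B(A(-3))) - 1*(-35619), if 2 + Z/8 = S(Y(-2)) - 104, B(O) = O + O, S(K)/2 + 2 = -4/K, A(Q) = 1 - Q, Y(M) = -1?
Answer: 35619 + 2*I*√122806 ≈ 35619.0 + 700.87*I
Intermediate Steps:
S(K) = -4 - 8/K (S(K) = -4 + 2*(-4/K) = -4 - 8/K)
B(O) = 2*O
Z = -816 (Z = -16 + 8*((-4 - 8/(-1)) - 104) = -16 + 8*((-4 - 8*(-1)) - 104) = -16 + 8*((-4 + 8) - 104) = -16 + 8*(4 - 104) = -16 + 8*(-100) = -16 - 800 = -816)
√(602*Z + B(A(-3))) - 1*(-35619) = √(602*(-816) + 2*(1 - 1*(-3))) - 1*(-35619) = √(-491232 + 2*(1 + 3)) + 35619 = √(-491232 + 2*4) + 35619 = √(-491232 + 8) + 35619 = √(-491224) + 35619 = 2*I*√122806 + 35619 = 35619 + 2*I*√122806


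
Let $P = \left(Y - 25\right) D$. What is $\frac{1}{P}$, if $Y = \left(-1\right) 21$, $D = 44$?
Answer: $- \frac{1}{2024} \approx -0.00049407$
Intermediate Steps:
$Y = -21$
$P = -2024$ ($P = \left(-21 - 25\right) 44 = \left(-46\right) 44 = -2024$)
$\frac{1}{P} = \frac{1}{-2024} = - \frac{1}{2024}$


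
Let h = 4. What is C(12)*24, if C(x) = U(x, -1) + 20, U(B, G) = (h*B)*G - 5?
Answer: -792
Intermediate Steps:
U(B, G) = -5 + 4*B*G (U(B, G) = (4*B)*G - 5 = 4*B*G - 5 = -5 + 4*B*G)
C(x) = 15 - 4*x (C(x) = (-5 + 4*x*(-1)) + 20 = (-5 - 4*x) + 20 = 15 - 4*x)
C(12)*24 = (15 - 4*12)*24 = (15 - 48)*24 = -33*24 = -792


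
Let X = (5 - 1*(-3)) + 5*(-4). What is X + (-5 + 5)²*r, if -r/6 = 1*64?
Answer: -12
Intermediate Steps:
r = -384 (r = -6*64 = -384)
X = -12 (X = (5 + 3) - 20 = 8 - 20 = -12)
X + (-5 + 5)²*r = -12 + (-5 + 5)²*(-384) = -12 + 0²*(-384) = -12 + 0*(-384) = -12 + 0 = -12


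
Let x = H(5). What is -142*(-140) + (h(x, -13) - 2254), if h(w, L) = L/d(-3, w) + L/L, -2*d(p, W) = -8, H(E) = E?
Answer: 70495/4 ≈ 17624.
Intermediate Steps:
d(p, W) = 4 (d(p, W) = -1/2*(-8) = 4)
x = 5
h(w, L) = 1 + L/4 (h(w, L) = L/4 + L/L = L*(1/4) + 1 = L/4 + 1 = 1 + L/4)
-142*(-140) + (h(x, -13) - 2254) = -142*(-140) + ((1 + (1/4)*(-13)) - 2254) = 19880 + ((1 - 13/4) - 2254) = 19880 + (-9/4 - 2254) = 19880 - 9025/4 = 70495/4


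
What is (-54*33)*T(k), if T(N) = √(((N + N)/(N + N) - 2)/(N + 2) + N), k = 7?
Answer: -594*√62 ≈ -4677.2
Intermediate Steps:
T(N) = √(N - 1/(2 + N)) (T(N) = √(((2*N)/((2*N)) - 2)/(2 + N) + N) = √(((2*N)*(1/(2*N)) - 2)/(2 + N) + N) = √((1 - 2)/(2 + N) + N) = √(-1/(2 + N) + N) = √(N - 1/(2 + N)))
(-54*33)*T(k) = (-54*33)*√((-1 + 7*(2 + 7))/(2 + 7)) = -1782*√(-1 + 7*9)/3 = -1782*√(-1 + 63)/3 = -1782*√62/3 = -594*√62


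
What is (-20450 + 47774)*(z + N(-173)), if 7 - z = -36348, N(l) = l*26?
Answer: 870460668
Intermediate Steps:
N(l) = 26*l
z = 36355 (z = 7 - 1*(-36348) = 7 + 36348 = 36355)
(-20450 + 47774)*(z + N(-173)) = (-20450 + 47774)*(36355 + 26*(-173)) = 27324*(36355 - 4498) = 27324*31857 = 870460668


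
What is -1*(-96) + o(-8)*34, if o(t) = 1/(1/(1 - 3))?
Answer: 28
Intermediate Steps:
o(t) = -2 (o(t) = 1/(1/(-2)) = 1/(-½) = -2)
-1*(-96) + o(-8)*34 = -1*(-96) - 2*34 = 96 - 68 = 28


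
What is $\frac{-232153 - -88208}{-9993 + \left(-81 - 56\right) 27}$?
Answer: $\frac{143945}{13692} \approx 10.513$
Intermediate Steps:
$\frac{-232153 - -88208}{-9993 + \left(-81 - 56\right) 27} = \frac{-232153 + 88208}{-9993 - 3699} = - \frac{143945}{-9993 - 3699} = - \frac{143945}{-13692} = \left(-143945\right) \left(- \frac{1}{13692}\right) = \frac{143945}{13692}$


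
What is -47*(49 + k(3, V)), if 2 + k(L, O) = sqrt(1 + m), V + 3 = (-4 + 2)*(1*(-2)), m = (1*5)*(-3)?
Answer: -2209 - 47*I*sqrt(14) ≈ -2209.0 - 175.86*I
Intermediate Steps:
m = -15 (m = 5*(-3) = -15)
V = 1 (V = -3 + (-4 + 2)*(1*(-2)) = -3 - 2*(-2) = -3 + 4 = 1)
k(L, O) = -2 + I*sqrt(14) (k(L, O) = -2 + sqrt(1 - 15) = -2 + sqrt(-14) = -2 + I*sqrt(14))
-47*(49 + k(3, V)) = -47*(49 + (-2 + I*sqrt(14))) = -47*(47 + I*sqrt(14)) = -2209 - 47*I*sqrt(14)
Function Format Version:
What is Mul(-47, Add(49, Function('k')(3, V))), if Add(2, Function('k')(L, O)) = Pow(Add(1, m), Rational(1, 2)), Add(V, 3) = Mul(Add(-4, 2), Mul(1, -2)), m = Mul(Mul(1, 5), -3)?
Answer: Add(-2209, Mul(-47, I, Pow(14, Rational(1, 2)))) ≈ Add(-2209.0, Mul(-175.86, I))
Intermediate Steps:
m = -15 (m = Mul(5, -3) = -15)
V = 1 (V = Add(-3, Mul(Add(-4, 2), Mul(1, -2))) = Add(-3, Mul(-2, -2)) = Add(-3, 4) = 1)
Function('k')(L, O) = Add(-2, Mul(I, Pow(14, Rational(1, 2)))) (Function('k')(L, O) = Add(-2, Pow(Add(1, -15), Rational(1, 2))) = Add(-2, Pow(-14, Rational(1, 2))) = Add(-2, Mul(I, Pow(14, Rational(1, 2)))))
Mul(-47, Add(49, Function('k')(3, V))) = Mul(-47, Add(49, Add(-2, Mul(I, Pow(14, Rational(1, 2)))))) = Mul(-47, Add(47, Mul(I, Pow(14, Rational(1, 2))))) = Add(-2209, Mul(-47, I, Pow(14, Rational(1, 2))))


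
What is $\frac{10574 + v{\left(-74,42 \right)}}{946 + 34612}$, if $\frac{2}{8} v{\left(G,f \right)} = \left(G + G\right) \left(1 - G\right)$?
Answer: $- \frac{16913}{17779} \approx -0.95129$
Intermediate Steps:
$v{\left(G,f \right)} = 8 G \left(1 - G\right)$ ($v{\left(G,f \right)} = 4 \left(G + G\right) \left(1 - G\right) = 4 \cdot 2 G \left(1 - G\right) = 8 G \left(1 - G\right)$)
$\frac{10574 + v{\left(-74,42 \right)}}{946 + 34612} = \frac{10574 + 8 \left(-74\right) \left(1 - -74\right)}{946 + 34612} = \frac{10574 + 8 \left(-74\right) \left(1 + 74\right)}{35558} = \left(10574 + 8 \left(-74\right) 75\right) \frac{1}{35558} = \left(10574 - 44400\right) \frac{1}{35558} = \left(-33826\right) \frac{1}{35558} = - \frac{16913}{17779}$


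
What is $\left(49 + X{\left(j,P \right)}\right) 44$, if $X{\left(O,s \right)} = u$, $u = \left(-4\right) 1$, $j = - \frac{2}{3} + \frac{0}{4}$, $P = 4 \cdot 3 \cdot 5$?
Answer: $1980$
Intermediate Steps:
$P = 60$ ($P = 12 \cdot 5 = 60$)
$j = - \frac{2}{3}$ ($j = \left(-2\right) \frac{1}{3} + 0 \cdot \frac{1}{4} = - \frac{2}{3} + 0 = - \frac{2}{3} \approx -0.66667$)
$u = -4$
$X{\left(O,s \right)} = -4$
$\left(49 + X{\left(j,P \right)}\right) 44 = \left(49 - 4\right) 44 = 45 \cdot 44 = 1980$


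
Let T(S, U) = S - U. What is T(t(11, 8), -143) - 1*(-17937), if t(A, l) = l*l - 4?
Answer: 18140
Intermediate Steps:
t(A, l) = -4 + l² (t(A, l) = l² - 4 = -4 + l²)
T(t(11, 8), -143) - 1*(-17937) = ((-4 + 8²) - 1*(-143)) - 1*(-17937) = ((-4 + 64) + 143) + 17937 = (60 + 143) + 17937 = 203 + 17937 = 18140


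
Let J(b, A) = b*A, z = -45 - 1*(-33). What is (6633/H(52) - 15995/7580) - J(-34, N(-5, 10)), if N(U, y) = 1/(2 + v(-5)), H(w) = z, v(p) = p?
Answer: -643762/1137 ≈ -566.19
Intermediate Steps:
z = -12 (z = -45 + 33 = -12)
H(w) = -12
N(U, y) = -⅓ (N(U, y) = 1/(2 - 5) = 1/(-3) = -⅓)
J(b, A) = A*b
(6633/H(52) - 15995/7580) - J(-34, N(-5, 10)) = (6633/(-12) - 15995/7580) - (-1)*(-34)/3 = (6633*(-1/12) - 15995*1/7580) - 1*34/3 = (-2211/4 - 3199/1516) - 34/3 = -210292/379 - 34/3 = -643762/1137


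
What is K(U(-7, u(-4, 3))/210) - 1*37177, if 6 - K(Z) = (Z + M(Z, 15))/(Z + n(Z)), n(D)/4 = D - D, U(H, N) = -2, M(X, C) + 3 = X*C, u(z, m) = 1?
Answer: -37502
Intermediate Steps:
M(X, C) = -3 + C*X (M(X, C) = -3 + X*C = -3 + C*X)
n(D) = 0 (n(D) = 4*(D - D) = 4*0 = 0)
K(Z) = 6 - (-3 + 16*Z)/Z (K(Z) = 6 - (Z + (-3 + 15*Z))/(Z + 0) = 6 - (-3 + 16*Z)/Z)
K(U(-7, u(-4, 3))/210) - 1*37177 = (-10 + 3/((-2/210))) - 1*37177 = (-10 + 3/((-2*1/210))) - 37177 = (-10 + 3/(-1/105)) - 37177 = (-10 + 3*(-105)) - 37177 = (-10 - 315) - 37177 = -325 - 37177 = -37502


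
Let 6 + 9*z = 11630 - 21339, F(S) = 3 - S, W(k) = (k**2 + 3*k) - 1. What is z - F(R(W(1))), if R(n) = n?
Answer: -9715/9 ≈ -1079.4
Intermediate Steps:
W(k) = -1 + k**2 + 3*k
z = -9715/9 (z = -2/3 + (11630 - 21339)/9 = -2/3 + (1/9)*(-9709) = -2/3 - 9709/9 = -9715/9 ≈ -1079.4)
z - F(R(W(1))) = -9715/9 - (3 - (-1 + 1**2 + 3*1)) = -9715/9 - (3 - (-1 + 1 + 3)) = -9715/9 - (3 - 1*3) = -9715/9 - (3 - 3) = -9715/9 - 1*0 = -9715/9 + 0 = -9715/9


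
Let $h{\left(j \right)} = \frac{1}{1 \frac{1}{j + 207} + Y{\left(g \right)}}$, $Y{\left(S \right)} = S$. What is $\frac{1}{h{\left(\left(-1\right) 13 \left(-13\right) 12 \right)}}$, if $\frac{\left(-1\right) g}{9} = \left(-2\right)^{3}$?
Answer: $\frac{160921}{2235} \approx 72.0$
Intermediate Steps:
$g = 72$ ($g = - 9 \left(-2\right)^{3} = \left(-9\right) \left(-8\right) = 72$)
$h{\left(j \right)} = \frac{1}{72 + \frac{1}{207 + j}}$ ($h{\left(j \right)} = \frac{1}{1 \frac{1}{j + 207} + 72} = \frac{1}{1 \frac{1}{207 + j} + 72} = \frac{1}{\frac{1}{207 + j} + 72} = \frac{1}{72 + \frac{1}{207 + j}}$)
$\frac{1}{h{\left(\left(-1\right) 13 \left(-13\right) 12 \right)}} = \frac{1}{\frac{1}{14905 + 72 \left(-1\right) 13 \left(-13\right) 12} \left(207 + \left(-1\right) 13 \left(-13\right) 12\right)} = \frac{1}{\frac{1}{14905 + 72 \left(-13\right) \left(-13\right) 12} \left(207 + \left(-13\right) \left(-13\right) 12\right)} = \frac{1}{\frac{1}{14905 + 72 \cdot 169 \cdot 12} \left(207 + 169 \cdot 12\right)} = \frac{1}{\frac{1}{14905 + 72 \cdot 2028} \left(207 + 2028\right)} = \frac{1}{\frac{1}{14905 + 146016} \cdot 2235} = \frac{1}{\frac{1}{160921} \cdot 2235} = \frac{1}{\frac{2235}{160921}} = \frac{160921}{2235}$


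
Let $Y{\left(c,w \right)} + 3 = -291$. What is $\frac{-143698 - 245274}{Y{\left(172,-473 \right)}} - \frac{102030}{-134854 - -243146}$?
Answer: $\frac{10523139751}{7959462} \approx 1322.1$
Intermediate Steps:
$Y{\left(c,w \right)} = -294$ ($Y{\left(c,w \right)} = -3 - 291 = -294$)
$\frac{-143698 - 245274}{Y{\left(172,-473 \right)}} - \frac{102030}{-134854 - -243146} = \frac{-143698 - 245274}{-294} - \frac{102030}{-134854 - -243146} = \left(-143698 - 245274\right) \left(- \frac{1}{294}\right) - \frac{102030}{-134854 + 243146} = \left(-388972\right) \left(- \frac{1}{294}\right) - \frac{102030}{108292} = \frac{194486}{147} - \frac{51015}{54146} = \frac{10523139751}{7959462}$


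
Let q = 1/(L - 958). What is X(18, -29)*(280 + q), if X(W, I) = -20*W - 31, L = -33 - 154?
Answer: -125354209/1145 ≈ -1.0948e+5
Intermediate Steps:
L = -187
X(W, I) = -31 - 20*W
q = -1/1145 (q = 1/(-187 - 958) = 1/(-1145) = -1/1145 ≈ -0.00087336)
X(18, -29)*(280 + q) = (-31 - 20*18)*(280 - 1/1145) = (-31 - 360)*(320599/1145) = -391*320599/1145 = -125354209/1145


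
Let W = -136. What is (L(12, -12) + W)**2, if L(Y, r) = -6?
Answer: 20164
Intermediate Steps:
(L(12, -12) + W)**2 = (-6 - 136)**2 = (-142)**2 = 20164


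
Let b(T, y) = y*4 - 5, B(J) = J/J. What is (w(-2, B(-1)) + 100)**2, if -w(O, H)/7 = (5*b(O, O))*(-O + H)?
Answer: 2146225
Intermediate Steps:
B(J) = 1
b(T, y) = -5 + 4*y (b(T, y) = 4*y - 5 = -5 + 4*y)
w(O, H) = -7*(-25 + 20*O)*(H - O) (w(O, H) = -7*5*(-5 + 4*O)*(-O + H) = -7*(-25 + 20*O)*(H - O))
(w(-2, B(-1)) + 100)**2 = (-35*(-5 + 4*(-2))*(1 - 1*(-2)) + 100)**2 = (-35*(-5 - 8)*(1 + 2) + 100)**2 = (-35*(-13)*3 + 100)**2 = (1365 + 100)**2 = 1465**2 = 2146225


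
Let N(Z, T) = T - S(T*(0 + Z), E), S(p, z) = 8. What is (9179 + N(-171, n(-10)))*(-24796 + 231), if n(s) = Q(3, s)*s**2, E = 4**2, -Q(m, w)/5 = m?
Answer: -188438115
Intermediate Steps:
Q(m, w) = -5*m
E = 16
n(s) = -15*s**2 (n(s) = (-5*3)*s**2 = -15*s**2)
N(Z, T) = -8 + T (N(Z, T) = T - 1*8 = T - 8 = -8 + T)
(9179 + N(-171, n(-10)))*(-24796 + 231) = (9179 + (-8 - 15*(-10)**2))*(-24796 + 231) = (9179 + (-8 - 15*100))*(-24565) = (9179 + (-8 - 1500))*(-24565) = (9179 - 1508)*(-24565) = 7671*(-24565) = -188438115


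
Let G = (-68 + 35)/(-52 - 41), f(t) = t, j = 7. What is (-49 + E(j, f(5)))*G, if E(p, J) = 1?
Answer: -528/31 ≈ -17.032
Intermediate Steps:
G = 11/31 (G = -33/(-93) = -33*(-1/93) = 11/31 ≈ 0.35484)
(-49 + E(j, f(5)))*G = (-49 + 1)*(11/31) = -48*11/31 = -528/31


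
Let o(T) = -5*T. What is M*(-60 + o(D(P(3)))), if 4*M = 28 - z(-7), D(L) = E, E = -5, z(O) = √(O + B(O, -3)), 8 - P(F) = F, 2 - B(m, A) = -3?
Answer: -245 + 35*I*√2/4 ≈ -245.0 + 12.374*I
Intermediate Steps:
B(m, A) = 5 (B(m, A) = 2 - 1*(-3) = 2 + 3 = 5)
P(F) = 8 - F
z(O) = √(5 + O) (z(O) = √(O + 5) = √(5 + O))
D(L) = -5
M = 7 - I*√2/4 (M = (28 - √(5 - 7))/4 = (28 - √(-2))/4 = (28 - I*√2)/4 = 7 - I*√2/4 ≈ 7.0 - 0.35355*I)
M*(-60 + o(D(P(3)))) = (7 - I*√2/4)*(-60 - 5*(-5)) = (7 - I*√2/4)*(-60 + 25) = (7 - I*√2/4)*(-35) = -245 + 35*I*√2/4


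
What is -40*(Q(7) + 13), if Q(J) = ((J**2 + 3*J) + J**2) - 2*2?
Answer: -5120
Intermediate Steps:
Q(J) = -4 + 2*J**2 + 3*J (Q(J) = (2*J**2 + 3*J) - 4 = -4 + 2*J**2 + 3*J)
-40*(Q(7) + 13) = -40*((-4 + 2*7**2 + 3*7) + 13) = -40*((-4 + 2*49 + 21) + 13) = -40*((-4 + 98 + 21) + 13) = -40*(115 + 13) = -40*128 = -5120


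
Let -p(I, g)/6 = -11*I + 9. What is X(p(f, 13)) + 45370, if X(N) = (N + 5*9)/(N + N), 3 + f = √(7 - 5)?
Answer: 138107487/3044 - 165*√2/6088 ≈ 45370.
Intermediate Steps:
f = -3 + √2 (f = -3 + √(7 - 5) = -3 + √2 ≈ -1.5858)
p(I, g) = -54 + 66*I (p(I, g) = -6*(-11*I + 9) = -6*(9 - 11*I) = -54 + 66*I)
X(N) = (45 + N)/(2*N) (X(N) = (N + 45)/((2*N)) = (45 + N)*(1/(2*N)) = (45 + N)/(2*N))
X(p(f, 13)) + 45370 = (45 + (-54 + 66*(-3 + √2)))/(2*(-54 + 66*(-3 + √2))) + 45370 = (45 + (-54 + (-198 + 66*√2)))/(2*(-54 + (-198 + 66*√2))) + 45370 = (45 + (-252 + 66*√2))/(2*(-252 + 66*√2)) + 45370 = (-207 + 66*√2)/(2*(-252 + 66*√2)) + 45370 = 45370 + (-207 + 66*√2)/(2*(-252 + 66*√2))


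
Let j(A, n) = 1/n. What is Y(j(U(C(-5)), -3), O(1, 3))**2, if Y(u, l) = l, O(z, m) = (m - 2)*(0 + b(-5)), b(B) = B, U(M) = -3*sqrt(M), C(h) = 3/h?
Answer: 25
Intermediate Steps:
O(z, m) = 10 - 5*m (O(z, m) = (m - 2)*(0 - 5) = (-2 + m)*(-5) = 10 - 5*m)
Y(j(U(C(-5)), -3), O(1, 3))**2 = (10 - 5*3)**2 = (10 - 15)**2 = (-5)**2 = 25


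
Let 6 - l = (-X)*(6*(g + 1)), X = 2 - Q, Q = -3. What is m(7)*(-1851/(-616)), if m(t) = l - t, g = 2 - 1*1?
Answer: 109209/616 ≈ 177.29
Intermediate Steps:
g = 1 (g = 2 - 1 = 1)
X = 5 (X = 2 - 1*(-3) = 2 + 3 = 5)
l = 66 (l = 6 - (-1*5)*6*(1 + 1) = 6 - (-5)*6*2 = 6 - (-5)*12 = 6 - 1*(-60) = 6 + 60 = 66)
m(t) = 66 - t
m(7)*(-1851/(-616)) = (66 - 1*7)*(-1851/(-616)) = (66 - 7)*(-1851*(-1/616)) = 59*(1851/616) = 109209/616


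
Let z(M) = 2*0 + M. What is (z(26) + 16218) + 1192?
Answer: 17436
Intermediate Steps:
z(M) = M (z(M) = 0 + M = M)
(z(26) + 16218) + 1192 = (26 + 16218) + 1192 = 16244 + 1192 = 17436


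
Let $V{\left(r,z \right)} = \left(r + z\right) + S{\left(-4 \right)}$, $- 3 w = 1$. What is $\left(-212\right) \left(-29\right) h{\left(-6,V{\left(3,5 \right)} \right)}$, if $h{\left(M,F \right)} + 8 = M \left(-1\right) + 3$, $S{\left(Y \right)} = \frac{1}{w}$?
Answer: $6148$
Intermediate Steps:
$w = - \frac{1}{3}$ ($w = \left(- \frac{1}{3}\right) 1 = - \frac{1}{3} \approx -0.33333$)
$S{\left(Y \right)} = -3$ ($S{\left(Y \right)} = \frac{1}{- \frac{1}{3}} = -3$)
$V{\left(r,z \right)} = -3 + r + z$ ($V{\left(r,z \right)} = \left(r + z\right) - 3 = -3 + r + z$)
$h{\left(M,F \right)} = -5 - M$ ($h{\left(M,F \right)} = -8 + \left(M \left(-1\right) + 3\right) = -8 - \left(-3 + M\right) = -5 - M$)
$\left(-212\right) \left(-29\right) h{\left(-6,V{\left(3,5 \right)} \right)} = \left(-212\right) \left(-29\right) \left(-5 - -6\right) = 6148 \left(-5 + 6\right) = 6148 \cdot 1 = 6148$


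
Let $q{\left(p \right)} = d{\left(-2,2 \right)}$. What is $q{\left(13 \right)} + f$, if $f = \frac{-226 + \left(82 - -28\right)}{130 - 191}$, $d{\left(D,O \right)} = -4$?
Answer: $- \frac{128}{61} \approx -2.0984$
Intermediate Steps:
$f = \frac{116}{61}$ ($f = \frac{-226 + \left(82 + 28\right)}{-61} = \left(-226 + 110\right) \left(- \frac{1}{61}\right) = \left(-116\right) \left(- \frac{1}{61}\right) = \frac{116}{61} \approx 1.9016$)
$q{\left(p \right)} = -4$
$q{\left(13 \right)} + f = -4 + \frac{116}{61} = - \frac{128}{61}$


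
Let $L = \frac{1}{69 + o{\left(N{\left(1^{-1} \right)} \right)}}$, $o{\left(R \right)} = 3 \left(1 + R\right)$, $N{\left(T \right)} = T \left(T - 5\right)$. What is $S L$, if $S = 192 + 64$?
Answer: $\frac{64}{15} \approx 4.2667$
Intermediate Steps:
$N{\left(T \right)} = T \left(-5 + T\right)$
$o{\left(R \right)} = 3 + 3 R$
$S = 256$
$L = \frac{1}{60}$ ($L = \frac{1}{69 + \left(3 + 3 \frac{-5 + 1^{-1}}{1}\right)} = \frac{1}{69 + \left(3 + 3 \cdot 1 \left(-5 + 1\right)\right)} = \frac{1}{69 + \left(3 + 3 \cdot 1 \left(-4\right)\right)} = \frac{1}{69 + \left(3 + 3 \left(-4\right)\right)} = \frac{1}{69 + \left(3 - 12\right)} = \frac{1}{69 - 9} = \frac{1}{60} \approx 0.016667$)
$S L = 256 \cdot \frac{1}{60} = \frac{64}{15}$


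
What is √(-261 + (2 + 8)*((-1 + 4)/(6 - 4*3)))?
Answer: I*√266 ≈ 16.31*I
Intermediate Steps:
√(-261 + (2 + 8)*((-1 + 4)/(6 - 4*3))) = √(-261 + 10*(3/(6 - 12))) = √(-261 + 10*(3/(-6))) = √(-261 + 10*(3*(-⅙))) = √(-261 + 10*(-½)) = √(-261 - 5) = √(-266) = I*√266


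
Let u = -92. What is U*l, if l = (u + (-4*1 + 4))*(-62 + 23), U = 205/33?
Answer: 245180/11 ≈ 22289.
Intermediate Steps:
U = 205/33 (U = 205*(1/33) = 205/33 ≈ 6.2121)
l = 3588 (l = (-92 + (-4*1 + 4))*(-62 + 23) = (-92 + (-4 + 4))*(-39) = (-92 + 0)*(-39) = -92*(-39) = 3588)
U*l = (205/33)*3588 = 245180/11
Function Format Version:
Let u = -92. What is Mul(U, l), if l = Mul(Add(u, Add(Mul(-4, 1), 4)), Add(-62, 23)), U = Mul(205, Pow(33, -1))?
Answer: Rational(245180, 11) ≈ 22289.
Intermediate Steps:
U = Rational(205, 33) (U = Mul(205, Rational(1, 33)) = Rational(205, 33) ≈ 6.2121)
l = 3588 (l = Mul(Add(-92, Add(Mul(-4, 1), 4)), Add(-62, 23)) = Mul(Add(-92, Add(-4, 4)), -39) = Mul(Add(-92, 0), -39) = Mul(-92, -39) = 3588)
Mul(U, l) = Mul(Rational(205, 33), 3588) = Rational(245180, 11)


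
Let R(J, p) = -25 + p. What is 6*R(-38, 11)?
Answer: -84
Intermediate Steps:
6*R(-38, 11) = 6*(-25 + 11) = 6*(-14) = -84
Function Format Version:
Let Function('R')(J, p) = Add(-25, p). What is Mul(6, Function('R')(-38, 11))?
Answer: -84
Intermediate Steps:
Mul(6, Function('R')(-38, 11)) = Mul(6, Add(-25, 11)) = Mul(6, -14) = -84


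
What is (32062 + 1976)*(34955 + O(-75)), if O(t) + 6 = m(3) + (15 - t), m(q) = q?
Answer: 1192759596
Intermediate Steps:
O(t) = 12 - t (O(t) = -6 + (3 + (15 - t)) = -6 + (18 - t) = 12 - t)
(32062 + 1976)*(34955 + O(-75)) = (32062 + 1976)*(34955 + (12 - 1*(-75))) = 34038*(34955 + (12 + 75)) = 34038*(34955 + 87) = 34038*35042 = 1192759596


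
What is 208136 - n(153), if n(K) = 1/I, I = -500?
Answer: 104068001/500 ≈ 2.0814e+5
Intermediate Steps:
n(K) = -1/500 (n(K) = 1/(-500) = -1/500)
208136 - n(153) = 208136 - 1*(-1/500) = 208136 + 1/500 = 104068001/500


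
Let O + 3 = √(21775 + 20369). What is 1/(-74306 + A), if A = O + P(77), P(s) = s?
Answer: -3093/229597820 - √2634/1377586920 ≈ -1.3509e-5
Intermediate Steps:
O = -3 + 4*√2634 (O = -3 + √(21775 + 20369) = -3 + √42144 = -3 + 4*√2634 ≈ 202.29)
A = 74 + 4*√2634 (A = (-3 + 4*√2634) + 77 = 74 + 4*√2634 ≈ 279.29)
1/(-74306 + A) = 1/(-74306 + (74 + 4*√2634)) = 1/(-74232 + 4*√2634)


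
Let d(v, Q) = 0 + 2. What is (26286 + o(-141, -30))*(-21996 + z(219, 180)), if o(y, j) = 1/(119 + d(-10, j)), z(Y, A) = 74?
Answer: -69725266654/121 ≈ -5.7624e+8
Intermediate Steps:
d(v, Q) = 2
o(y, j) = 1/121 (o(y, j) = 1/(119 + 2) = 1/121)
(26286 + o(-141, -30))*(-21996 + z(219, 180)) = (26286 + 1/121)*(-21996 + 74) = (3180607/121)*(-21922) = -69725266654/121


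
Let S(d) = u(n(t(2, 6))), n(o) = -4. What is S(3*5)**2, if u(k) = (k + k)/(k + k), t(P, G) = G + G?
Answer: 1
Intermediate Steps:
t(P, G) = 2*G
u(k) = 1 (u(k) = (2*k)/((2*k)) = (2*k)*(1/(2*k)) = 1)
S(d) = 1
S(3*5)**2 = 1**2 = 1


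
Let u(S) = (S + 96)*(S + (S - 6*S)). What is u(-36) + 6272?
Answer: 14912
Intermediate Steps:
u(S) = -4*S*(96 + S) (u(S) = (96 + S)*(S - 5*S) = (96 + S)*(-4*S) = -4*S*(96 + S))
u(-36) + 6272 = -4*(-36)*(96 - 36) + 6272 = -4*(-36)*60 + 6272 = 8640 + 6272 = 14912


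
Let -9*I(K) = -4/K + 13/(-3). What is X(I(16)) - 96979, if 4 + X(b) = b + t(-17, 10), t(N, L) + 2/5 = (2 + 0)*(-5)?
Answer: -52376161/540 ≈ -96993.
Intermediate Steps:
t(N, L) = -52/5 (t(N, L) = -⅖ + (2 + 0)*(-5) = -⅖ + 2*(-5) = -⅖ - 10 = -52/5)
I(K) = 13/27 + 4/(9*K) (I(K) = -(-4/K + 13/(-3))/9 = -(-4/K + 13*(-⅓))/9 = -(-4/K - 13/3)/9 = -(-13/3 - 4/K)/9 = 13/27 + 4/(9*K))
X(b) = -72/5 + b (X(b) = -4 + (b - 52/5) = -4 + (-52/5 + b) = -72/5 + b)
X(I(16)) - 96979 = (-72/5 + (1/27)*(12 + 13*16)/16) - 96979 = (-72/5 + (1/27)*(1/16)*(12 + 208)) - 96979 = (-72/5 + (1/27)*(1/16)*220) - 96979 = (-72/5 + 55/108) - 96979 = -7501/540 - 96979 = -52376161/540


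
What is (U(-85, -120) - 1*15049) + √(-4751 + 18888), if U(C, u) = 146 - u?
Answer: -14783 + √14137 ≈ -14664.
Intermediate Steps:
(U(-85, -120) - 1*15049) + √(-4751 + 18888) = ((146 - 1*(-120)) - 1*15049) + √(-4751 + 18888) = ((146 + 120) - 15049) + √14137 = (266 - 15049) + √14137 = -14783 + √14137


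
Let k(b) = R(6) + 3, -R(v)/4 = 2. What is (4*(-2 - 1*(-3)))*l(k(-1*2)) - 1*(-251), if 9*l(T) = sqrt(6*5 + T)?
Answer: 2279/9 ≈ 253.22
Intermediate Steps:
R(v) = -8 (R(v) = -4*2 = -8)
k(b) = -5 (k(b) = -8 + 3 = -5)
l(T) = sqrt(30 + T)/9 (l(T) = sqrt(6*5 + T)/9 = sqrt(30 + T)/9)
(4*(-2 - 1*(-3)))*l(k(-1*2)) - 1*(-251) = (4*(-2 - 1*(-3)))*(sqrt(30 - 5)/9) - 1*(-251) = (4*(-2 + 3))*(sqrt(25)/9) + 251 = (4*1)*((1/9)*5) + 251 = 4*(5/9) + 251 = 20/9 + 251 = 2279/9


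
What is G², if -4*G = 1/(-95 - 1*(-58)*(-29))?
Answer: 1/18421264 ≈ 5.4285e-8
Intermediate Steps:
G = -1/4292 (G = -1/(4*(-95 - 1*(-58))*(-29)) = -(-1)/(4*(-95 + 58)*29) = -(-1)/(4*(-37)*29) = -(-1)*(-1)/(148*29) = -¼*1/1073 = -1/4292 ≈ -0.00023299)
G² = (-1/4292)² = 1/18421264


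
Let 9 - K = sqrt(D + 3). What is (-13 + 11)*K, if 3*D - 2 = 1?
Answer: -14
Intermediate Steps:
D = 1 (D = 2/3 + (1/3)*1 = 2/3 + 1/3 = 1)
K = 7 (K = 9 - sqrt(1 + 3) = 9 - sqrt(4) = 9 - 1*2 = 9 - 2 = 7)
(-13 + 11)*K = (-13 + 11)*7 = -2*7 = -14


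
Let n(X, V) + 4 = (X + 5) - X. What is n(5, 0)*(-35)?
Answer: -35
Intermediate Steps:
n(X, V) = 1 (n(X, V) = -4 + ((X + 5) - X) = -4 + ((5 + X) - X) = -4 + 5 = 1)
n(5, 0)*(-35) = 1*(-35) = -35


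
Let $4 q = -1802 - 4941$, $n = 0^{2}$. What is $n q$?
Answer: $0$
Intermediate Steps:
$n = 0$
$q = - \frac{6743}{4}$ ($q = \frac{-1802 - 4941}{4} = \frac{1}{4} \left(-6743\right) = - \frac{6743}{4} \approx -1685.8$)
$n q = 0 \left(- \frac{6743}{4}\right) = 0$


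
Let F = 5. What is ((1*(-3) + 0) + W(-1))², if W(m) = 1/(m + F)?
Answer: 121/16 ≈ 7.5625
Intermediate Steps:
W(m) = 1/(5 + m) (W(m) = 1/(m + 5) = 1/(5 + m))
((1*(-3) + 0) + W(-1))² = ((1*(-3) + 0) + 1/(5 - 1))² = ((-3 + 0) + 1/4)² = (-3 + ¼)² = (-11/4)² = 121/16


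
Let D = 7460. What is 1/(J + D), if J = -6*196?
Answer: 1/6284 ≈ 0.00015913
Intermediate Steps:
J = -1176
1/(J + D) = 1/(-1176 + 7460) = 1/6284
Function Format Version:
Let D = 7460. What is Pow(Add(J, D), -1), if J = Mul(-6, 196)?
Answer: Rational(1, 6284) ≈ 0.00015913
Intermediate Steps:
J = -1176
Pow(Add(J, D), -1) = Pow(Add(-1176, 7460), -1) = Pow(6284, -1) = Rational(1, 6284)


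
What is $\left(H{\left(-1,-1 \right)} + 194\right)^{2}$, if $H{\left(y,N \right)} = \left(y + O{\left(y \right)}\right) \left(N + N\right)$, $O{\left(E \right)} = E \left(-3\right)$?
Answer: $36100$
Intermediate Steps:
$O{\left(E \right)} = - 3 E$
$H{\left(y,N \right)} = - 4 N y$ ($H{\left(y,N \right)} = \left(y - 3 y\right) \left(N + N\right) = - 2 y 2 N = - 4 N y$)
$\left(H{\left(-1,-1 \right)} + 194\right)^{2} = \left(\left(-4\right) \left(-1\right) \left(-1\right) + 194\right)^{2} = \left(-4 + 194\right)^{2} = 190^{2} = 36100$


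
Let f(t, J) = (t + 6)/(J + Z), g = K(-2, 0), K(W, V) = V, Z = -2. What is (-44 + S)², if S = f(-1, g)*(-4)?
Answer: 1156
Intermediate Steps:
g = 0
f(t, J) = (6 + t)/(-2 + J) (f(t, J) = (t + 6)/(J - 2) = (6 + t)/(-2 + J))
S = 10 (S = ((6 - 1)/(-2 + 0))*(-4) = (5/(-2))*(-4) = -½*5*(-4) = -5/2*(-4) = 10)
(-44 + S)² = (-44 + 10)² = (-34)² = 1156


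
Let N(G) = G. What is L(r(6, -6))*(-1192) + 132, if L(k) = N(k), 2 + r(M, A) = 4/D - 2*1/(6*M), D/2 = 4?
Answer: 17876/9 ≈ 1986.2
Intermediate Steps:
D = 8 (D = 2*4 = 8)
r(M, A) = -3/2 - 1/(3*M) (r(M, A) = -2 + (4/8 - 2*1/(6*M)) = -2 + (4*(1/8) - 1/(3*M)) = -2 + (1/2 - 1/(3*M)) = -3/2 - 1/(3*M))
L(k) = k
L(r(6, -6))*(-1192) + 132 = ((1/6)*(-2 - 9*6)/6)*(-1192) + 132 = ((1/6)*(1/6)*(-2 - 54))*(-1192) + 132 = ((1/6)*(1/6)*(-56))*(-1192) + 132 = -14/9*(-1192) + 132 = 16688/9 + 132 = 17876/9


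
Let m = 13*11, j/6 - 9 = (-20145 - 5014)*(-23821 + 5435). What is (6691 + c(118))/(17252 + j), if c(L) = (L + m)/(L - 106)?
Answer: 26851/11101830200 ≈ 2.4186e-6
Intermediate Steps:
j = 2775440298 (j = 54 + 6*((-20145 - 5014)*(-23821 + 5435)) = 54 + 6*(-25159*(-18386)) = 54 + 6*462573374 = 54 + 2775440244 = 2775440298)
m = 143
c(L) = (143 + L)/(-106 + L) (c(L) = (L + 143)/(L - 106) = (143 + L)/(-106 + L))
(6691 + c(118))/(17252 + j) = (6691 + (143 + 118)/(-106 + 118))/(17252 + 2775440298) = (6691 + 261/12)/2775457550 = (6691 + (1/12)*261)*(1/2775457550) = (6691 + 87/4)*(1/2775457550) = (26851/4)*(1/2775457550) = 26851/11101830200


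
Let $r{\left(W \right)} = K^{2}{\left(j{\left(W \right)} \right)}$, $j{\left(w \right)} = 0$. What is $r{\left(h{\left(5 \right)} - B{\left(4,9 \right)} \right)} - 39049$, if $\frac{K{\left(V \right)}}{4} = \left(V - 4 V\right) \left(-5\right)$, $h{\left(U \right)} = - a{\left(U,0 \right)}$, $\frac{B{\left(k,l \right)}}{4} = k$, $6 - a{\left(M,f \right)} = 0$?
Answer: $-39049$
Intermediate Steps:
$a{\left(M,f \right)} = 6$ ($a{\left(M,f \right)} = 6 - 0 = 6 + 0 = 6$)
$B{\left(k,l \right)} = 4 k$
$h{\left(U \right)} = -6$ ($h{\left(U \right)} = \left(-1\right) 6 = -6$)
$K{\left(V \right)} = 60 V$ ($K{\left(V \right)} = 4 \left(V - 4 V\right) \left(-5\right) = 4 - 3 V \left(-5\right) = 4 \cdot 15 V = 60 V$)
$r{\left(W \right)} = 0$ ($r{\left(W \right)} = \left(60 \cdot 0\right)^{2} = 0^{2} = 0$)
$r{\left(h{\left(5 \right)} - B{\left(4,9 \right)} \right)} - 39049 = 0 - 39049 = -39049$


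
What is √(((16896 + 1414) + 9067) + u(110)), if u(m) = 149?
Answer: √27526 ≈ 165.91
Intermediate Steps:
√(((16896 + 1414) + 9067) + u(110)) = √(((16896 + 1414) + 9067) + 149) = √((18310 + 9067) + 149) = √(27377 + 149) = √27526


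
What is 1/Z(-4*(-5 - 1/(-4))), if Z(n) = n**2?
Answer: 1/361 ≈ 0.0027701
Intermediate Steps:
1/Z(-4*(-5 - 1/(-4))) = 1/((-4*(-5 - 1/(-4)))**2) = 1/((-4*(-5 - 1*(-1/4)))**2) = 1/((-4*(-5 + 1/4))**2) = 1/((-4*(-19/4))**2) = 1/(19**2) = 1/361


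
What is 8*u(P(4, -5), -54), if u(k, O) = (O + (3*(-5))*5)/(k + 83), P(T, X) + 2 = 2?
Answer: -1032/83 ≈ -12.434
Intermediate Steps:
P(T, X) = 0 (P(T, X) = -2 + 2 = 0)
u(k, O) = (-75 + O)/(83 + k) (u(k, O) = (O - 15*5)/(83 + k) = (O - 75)/(83 + k) = (-75 + O)/(83 + k))
8*u(P(4, -5), -54) = 8*((-75 - 54)/(83 + 0)) = 8*(-129/83) = -1032/83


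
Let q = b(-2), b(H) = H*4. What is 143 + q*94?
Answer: -609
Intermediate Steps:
b(H) = 4*H
q = -8 (q = 4*(-2) = -8)
143 + q*94 = 143 - 8*94 = 143 - 752 = -609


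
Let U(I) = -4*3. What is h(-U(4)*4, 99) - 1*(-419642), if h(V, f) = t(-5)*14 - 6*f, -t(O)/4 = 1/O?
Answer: 2095296/5 ≈ 4.1906e+5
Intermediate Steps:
U(I) = -12
t(O) = -4/O
h(V, f) = 56/5 - 6*f (h(V, f) = -4/(-5)*14 - 6*f = -4*(-1/5)*14 - 6*f = (4/5)*14 - 6*f = 56/5 - 6*f)
h(-U(4)*4, 99) - 1*(-419642) = (56/5 - 6*99) - 1*(-419642) = (56/5 - 594) + 419642 = -2914/5 + 419642 = 2095296/5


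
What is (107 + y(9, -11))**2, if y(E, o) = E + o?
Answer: 11025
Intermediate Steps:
(107 + y(9, -11))**2 = (107 + (9 - 11))**2 = (107 - 2)**2 = 105**2 = 11025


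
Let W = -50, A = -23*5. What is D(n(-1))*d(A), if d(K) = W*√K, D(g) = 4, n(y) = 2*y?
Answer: -200*I*√115 ≈ -2144.8*I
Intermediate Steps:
A = -115
d(K) = -50*√K
D(n(-1))*d(A) = 4*(-50*I*√115) = -200*I*√115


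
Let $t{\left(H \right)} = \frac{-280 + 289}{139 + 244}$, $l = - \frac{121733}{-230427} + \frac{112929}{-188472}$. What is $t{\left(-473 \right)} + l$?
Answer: $- \frac{262751152295}{5544440459784} \approx -0.04739$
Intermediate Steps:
$l = - \frac{1026209569}{14476345848}$ ($l = \left(-121733\right) \left(- \frac{1}{230427}\right) + 112929 \left(- \frac{1}{188472}\right) = \frac{121733}{230427} - \frac{37643}{62824} = - \frac{1026209569}{14476345848} \approx -0.070889$)
$t{\left(H \right)} = \frac{9}{383}$
$t{\left(-473 \right)} + l = \frac{9}{383} - \frac{1026209569}{14476345848} = - \frac{262751152295}{5544440459784}$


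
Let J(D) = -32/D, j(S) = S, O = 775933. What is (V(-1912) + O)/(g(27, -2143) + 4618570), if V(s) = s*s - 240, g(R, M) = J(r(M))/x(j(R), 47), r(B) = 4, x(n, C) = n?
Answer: 119648799/124701382 ≈ 0.95948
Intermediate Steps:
g(R, M) = -8/R (g(R, M) = (-32/4)/R = (-32*1/4)/R = -8/R)
V(s) = -240 + s**2 (V(s) = s**2 - 240 = -240 + s**2)
(V(-1912) + O)/(g(27, -2143) + 4618570) = ((-240 + (-1912)**2) + 775933)/(-8/27 + 4618570) = ((-240 + 3655744) + 775933)/(-8*1/27 + 4618570) = (3655504 + 775933)/(-8/27 + 4618570) = 4431437/(124701382/27) = 4431437*(27/124701382) = 119648799/124701382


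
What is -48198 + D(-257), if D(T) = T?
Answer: -48455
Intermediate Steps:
-48198 + D(-257) = -48198 - 257 = -48455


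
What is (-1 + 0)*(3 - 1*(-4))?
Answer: -7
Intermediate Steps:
(-1 + 0)*(3 - 1*(-4)) = -(3 + 4) = -1*7 = -7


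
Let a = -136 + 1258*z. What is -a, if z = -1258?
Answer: 1582700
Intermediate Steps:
a = -1582700 (a = -136 + 1258*(-1258) = -136 - 1582564 = -1582700)
-a = -1*(-1582700) = 1582700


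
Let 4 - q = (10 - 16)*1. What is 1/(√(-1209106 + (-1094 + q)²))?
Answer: -I*√1362/6810 ≈ -0.0054193*I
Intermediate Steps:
q = 10 (q = 4 - (10 - 16) = 4 - (-6) = 4 - 1*(-6) = 4 + 6 = 10)
1/(√(-1209106 + (-1094 + q)²)) = 1/(√(-1209106 + (-1094 + 10)²)) = 1/(√(-1209106 + (-1084)²)) = 1/(√(-1209106 + 1175056)) = 1/(√(-34050)) = 1/(5*I*√1362) = -I*√1362/6810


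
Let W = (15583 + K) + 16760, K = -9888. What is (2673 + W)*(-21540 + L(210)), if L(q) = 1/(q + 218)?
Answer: -57914505558/107 ≈ -5.4126e+8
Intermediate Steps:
L(q) = 1/(218 + q)
W = 22455 (W = (15583 - 9888) + 16760 = 5695 + 16760 = 22455)
(2673 + W)*(-21540 + L(210)) = (2673 + 22455)*(-21540 + 1/(218 + 210)) = 25128*(-21540 + 1/428) = 25128*(-9219119/428) = -57914505558/107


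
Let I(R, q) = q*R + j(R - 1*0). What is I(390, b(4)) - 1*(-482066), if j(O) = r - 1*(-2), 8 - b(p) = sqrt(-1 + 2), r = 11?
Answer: 484809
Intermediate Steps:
b(p) = 7 (b(p) = 8 - sqrt(-1 + 2) = 8 - sqrt(1) = 8 - 1*1 = 8 - 1 = 7)
j(O) = 13 (j(O) = 11 - 1*(-2) = 11 + 2 = 13)
I(R, q) = 13 + R*q (I(R, q) = q*R + 13 = R*q + 13 = 13 + R*q)
I(390, b(4)) - 1*(-482066) = (13 + 390*7) - 1*(-482066) = (13 + 2730) + 482066 = 2743 + 482066 = 484809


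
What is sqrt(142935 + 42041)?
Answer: 4*sqrt(11561) ≈ 430.09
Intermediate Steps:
sqrt(142935 + 42041) = sqrt(184976) = 4*sqrt(11561)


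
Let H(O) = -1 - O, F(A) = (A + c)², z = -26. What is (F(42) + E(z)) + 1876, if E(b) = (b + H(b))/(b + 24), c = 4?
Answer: 7985/2 ≈ 3992.5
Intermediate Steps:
F(A) = (4 + A)² (F(A) = (A + 4)² = (4 + A)²)
E(b) = -1/(24 + b) (E(b) = (b + (-1 - b))/(b + 24) = -1/(24 + b))
(F(42) + E(z)) + 1876 = ((4 + 42)² - 1/(24 - 26)) + 1876 = (46² - 1/(-2)) + 1876 = (2116 - 1*(-½)) + 1876 = (2116 + ½) + 1876 = 4233/2 + 1876 = 7985/2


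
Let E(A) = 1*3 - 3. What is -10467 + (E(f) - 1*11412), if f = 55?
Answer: -21879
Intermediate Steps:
E(A) = 0 (E(A) = 3 - 3 = 0)
-10467 + (E(f) - 1*11412) = -10467 + (0 - 1*11412) = -10467 + (0 - 11412) = -10467 - 11412 = -21879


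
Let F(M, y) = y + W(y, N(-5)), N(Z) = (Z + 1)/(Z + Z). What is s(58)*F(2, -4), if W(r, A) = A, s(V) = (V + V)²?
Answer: -242208/5 ≈ -48442.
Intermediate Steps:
N(Z) = (1 + Z)/(2*Z) (N(Z) = (1 + Z)/((2*Z)) = (1 + Z)*(1/(2*Z)) = (1 + Z)/(2*Z))
s(V) = 4*V² (s(V) = (2*V)² = 4*V²)
F(M, y) = ⅖ + y (F(M, y) = y + (½)*(1 - 5)/(-5) = y + (½)*(-⅕)*(-4) = y + ⅖ = ⅖ + y)
s(58)*F(2, -4) = (4*58²)*(⅖ - 4) = (4*3364)*(-18/5) = 13456*(-18/5) = -242208/5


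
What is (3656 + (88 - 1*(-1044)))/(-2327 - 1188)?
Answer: -252/185 ≈ -1.3622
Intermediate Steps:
(3656 + (88 - 1*(-1044)))/(-2327 - 1188) = (3656 + (88 + 1044))/(-3515) = (3656 + 1132)*(-1/3515) = 4788*(-1/3515) = -252/185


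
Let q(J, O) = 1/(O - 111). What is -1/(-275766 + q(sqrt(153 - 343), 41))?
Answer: 70/19303621 ≈ 3.6263e-6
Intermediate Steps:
q(J, O) = 1/(-111 + O)
-1/(-275766 + q(sqrt(153 - 343), 41)) = -1/(-275766 + 1/(-111 + 41)) = -1/(-275766 + 1/(-70)) = -1/(-275766 - 1/70) = -1/(-19303621/70) = -1*(-70/19303621) = 70/19303621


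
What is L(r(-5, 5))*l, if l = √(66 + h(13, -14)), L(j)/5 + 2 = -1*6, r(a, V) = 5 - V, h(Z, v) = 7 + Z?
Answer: -40*√86 ≈ -370.94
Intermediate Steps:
L(j) = -40 (L(j) = -10 + 5*(-1*6) = -10 + 5*(-6) = -10 - 30 = -40)
l = √86 (l = √(66 + (7 + 13)) = √(66 + 20) = √86 ≈ 9.2736)
L(r(-5, 5))*l = -40*√86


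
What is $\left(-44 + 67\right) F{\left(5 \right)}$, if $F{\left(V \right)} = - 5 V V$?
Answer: $-2875$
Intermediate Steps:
$F{\left(V \right)} = - 5 V^{2}$
$\left(-44 + 67\right) F{\left(5 \right)} = \left(-44 + 67\right) \left(- 5 \cdot 5^{2}\right) = 23 \left(\left(-5\right) 25\right) = 23 \left(-125\right) = -2875$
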